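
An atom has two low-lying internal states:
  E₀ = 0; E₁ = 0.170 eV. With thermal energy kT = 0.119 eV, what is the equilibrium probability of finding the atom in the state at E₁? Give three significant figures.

0.193

Eᵢ/kT = 0, 1.4286.
Z = Σ e^(−Eᵢ/kT) = e^(−0) + e^(−1.4286) = 1.0000 + 0.23964 = 1.2396.
P₁ = e^(−E₁/kT) / Z = 0.23964/1.2396 = 0.193.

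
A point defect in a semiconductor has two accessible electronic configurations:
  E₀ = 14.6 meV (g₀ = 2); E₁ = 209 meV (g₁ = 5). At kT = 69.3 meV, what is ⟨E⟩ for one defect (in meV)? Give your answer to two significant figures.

40 meV

Eᵢ/kT = 0.2107, 3.016.
Z = Σ gᵢe^(−Eᵢ/kT) = 2·e^(−0.2107) + 5·e^(−3.016) = 1.620 + 0.2450 = 1.865.
⟨E⟩ = Σ Eᵢ gᵢe^(−Eᵢ/kT) / Z = (14.6·1.620 + 209·0.2450) / 1.865 = 40 meV.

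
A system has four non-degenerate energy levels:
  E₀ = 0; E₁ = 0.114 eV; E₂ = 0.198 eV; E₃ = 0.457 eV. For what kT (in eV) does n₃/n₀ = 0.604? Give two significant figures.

0.91 eV

n₃/n₀ = exp[−(E₃−E₀)/kT] = 0.604.
⇒ (E₃−E₀)/kT = ln(1/0.604) = ln(1.656) = 0.5044.
kT = 0.457 eV / 0.5044 = 0.91 eV.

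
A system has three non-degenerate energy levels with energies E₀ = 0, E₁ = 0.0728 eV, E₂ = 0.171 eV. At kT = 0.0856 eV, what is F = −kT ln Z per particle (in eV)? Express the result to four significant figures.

Eᵢ/kT = 0, 0.850467, 1.99766.
Z = Σ e^(−Eᵢ/kT) = e^(−0) + e^(−0.850467) + e^(−1.99766) = 1.00000 + 0.427215 + 0.135652 = 1.56287.
F = −kT ln Z = −0.0856 × ln(1.56287) = −0.0856 × 0.446524 = -0.03822 eV.

-0.03822 eV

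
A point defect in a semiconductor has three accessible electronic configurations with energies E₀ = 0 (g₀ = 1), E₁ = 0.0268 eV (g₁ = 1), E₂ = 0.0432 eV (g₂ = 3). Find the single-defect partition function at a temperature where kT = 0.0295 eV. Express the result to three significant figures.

Eᵢ/kT = 0, 0.90847, 1.4644.
Z = Σ gᵢe^(−Eᵢ/kT) = 1·e^(−0) + 1·e^(−0.90847) + 3·e^(−1.4644) = 1.0000 + 0.40314 + 0.69365 = 2.0968.

Z = 2.10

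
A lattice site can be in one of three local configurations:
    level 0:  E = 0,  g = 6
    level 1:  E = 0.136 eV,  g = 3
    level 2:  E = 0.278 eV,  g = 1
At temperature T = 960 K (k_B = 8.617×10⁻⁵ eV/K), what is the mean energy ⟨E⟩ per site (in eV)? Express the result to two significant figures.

k_BT = 8.617×10⁻⁵ × 960 K = 0.08272 eV.
Eᵢ/kT = 0, 1.644, 3.361.
Z = Σ gᵢe^(−Eᵢ/kT) = 6·e^(−0) + 3·e^(−1.644) + 1·e^(−3.361) = 6.000 + 0.5796 + 0.03470 = 6.614.
⟨E⟩ = Σ Eᵢ gᵢe^(−Eᵢ/kT) / Z = (0·6.000 + 0.136·0.5796 + 0.278·0.03470) / 6.614 = 0.013 eV.

0.013 eV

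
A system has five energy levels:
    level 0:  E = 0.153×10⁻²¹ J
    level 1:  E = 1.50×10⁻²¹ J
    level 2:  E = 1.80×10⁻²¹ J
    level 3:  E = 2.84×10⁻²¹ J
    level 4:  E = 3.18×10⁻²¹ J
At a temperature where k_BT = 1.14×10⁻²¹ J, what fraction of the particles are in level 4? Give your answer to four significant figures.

0.04116

Eᵢ/kT = 0.134211, 1.31579, 1.57895, 2.49123, 2.78947.
Z = Σ e^(−Eᵢ/kT) = e^(−0.134211) + e^(−1.31579) + e^(−1.57895) + e^(−2.49123) + e^(−2.78947) = 0.874406 + 0.268262 + 0.206191 + 0.0828081 + 0.0614538 = 1.49312.
P₄ = e^(−E₄/kT) / Z = 0.0614538/1.49312 = 0.04116.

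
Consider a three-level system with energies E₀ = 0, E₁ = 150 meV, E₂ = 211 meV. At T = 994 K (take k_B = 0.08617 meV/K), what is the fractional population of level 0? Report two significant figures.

k_BT = 0.08617 × 994 K = 85.65 meV.
Eᵢ/kT = 0, 1.751, 2.464.
Z = Σ e^(−Eᵢ/kT) = e^(−0) + e^(−1.751) + e^(−2.464) = 1.000 + 0.1736 + 0.08509 = 1.259.
P₀ = e^(−E₀/kT) / Z = 1.000/1.259 = 0.79.

0.79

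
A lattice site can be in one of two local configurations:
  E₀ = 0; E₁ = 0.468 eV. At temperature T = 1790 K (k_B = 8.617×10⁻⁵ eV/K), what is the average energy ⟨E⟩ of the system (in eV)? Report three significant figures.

0.0215 eV

k_BT = 8.617×10⁻⁵ × 1790 K = 0.15424 eV.
Eᵢ/kT = 0, 3.0342.
Z = Σ e^(−Eᵢ/kT) = e^(−0) + e^(−3.0342) = 1.0000 + 0.048113 = 1.0481.
⟨E⟩ = Σ Eᵢ e^(−Eᵢ/kT) / Z = (0·1.0000 + 0.468·0.048113) / 1.0481 = 0.0215 eV.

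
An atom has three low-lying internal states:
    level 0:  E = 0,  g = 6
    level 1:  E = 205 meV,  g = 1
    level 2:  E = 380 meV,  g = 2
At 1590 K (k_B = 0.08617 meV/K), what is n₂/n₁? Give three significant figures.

0.558

k_BT = 0.08617 × 1590 K = 137.01 meV.
n₂/n₁ = (g₂/g₁) exp[−(E₂−E₁)/kT] = (2/1) × exp(−(175 meV)/(137.01 meV)) = (2/1) × exp(-1.2773) = 0.558.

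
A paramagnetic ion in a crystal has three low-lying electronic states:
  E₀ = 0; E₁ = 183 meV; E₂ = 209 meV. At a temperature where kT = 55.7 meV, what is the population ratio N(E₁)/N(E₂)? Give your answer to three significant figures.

1.59

n₁/n₂ = exp[−(E₁−E₂)/kT] = exp(−(-26 meV)/(55.7 meV)) = exp(0.46679) = 1.59.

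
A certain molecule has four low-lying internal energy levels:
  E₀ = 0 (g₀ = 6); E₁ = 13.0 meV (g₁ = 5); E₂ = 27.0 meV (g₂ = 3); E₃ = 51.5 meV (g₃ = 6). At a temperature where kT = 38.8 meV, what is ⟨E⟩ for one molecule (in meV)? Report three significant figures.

Eᵢ/kT = 0, 0.33505, 0.69588, 1.3273.
Z = Σ gᵢe^(−Eᵢ/kT) = 6·e^(−0) + 5·e^(−0.33505) + 3·e^(−0.69588) + 6·e^(−1.3273) = 6.0000 + 3.5765 + 1.4959 + 1.5912 = 12.664.
⟨E⟩ = Σ Eᵢ gᵢe^(−Eᵢ/kT) / Z = (0·6.0000 + 13.0·3.5765 + 27.0·1.4959 + 51.5·1.5912) / 12.664 = 13.3 meV.

13.3 meV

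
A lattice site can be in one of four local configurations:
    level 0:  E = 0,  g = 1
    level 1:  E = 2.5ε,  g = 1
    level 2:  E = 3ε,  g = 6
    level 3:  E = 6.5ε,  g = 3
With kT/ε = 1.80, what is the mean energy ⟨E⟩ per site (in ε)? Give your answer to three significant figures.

Eᵢ/kT = 0, 1.3889, 1.6667, 3.6111.
Z = Σ gᵢe^(−Eᵢ/kT) = 1·e^(−0) + 1·e^(−1.3889) + 6·e^(−1.6667) + 3·e^(−3.6111) = 1.0000 + 0.24935 + 1.1332 + 0.081066 = 2.4636.
⟨E⟩ = Σ Eᵢ gᵢe^(−Eᵢ/kT) / Z = (0·1.0000 + 2.5·0.24935 + 3·1.1332 + 6.5·0.081066) / 2.4636 = 1.85 ε.

1.85 ε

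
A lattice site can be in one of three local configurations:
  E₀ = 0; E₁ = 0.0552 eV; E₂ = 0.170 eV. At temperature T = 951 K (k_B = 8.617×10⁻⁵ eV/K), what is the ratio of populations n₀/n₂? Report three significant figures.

k_BT = 8.617×10⁻⁵ × 951 K = 0.081948 eV.
n₀/n₂ = exp[−(E₀−E₂)/kT] = exp(−(-0.170 eV)/(0.081948 eV)) = exp(2.0745) = 7.96.

7.96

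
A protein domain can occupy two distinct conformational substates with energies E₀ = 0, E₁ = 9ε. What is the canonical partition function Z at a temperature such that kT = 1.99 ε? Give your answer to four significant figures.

Z = 1.011

Eᵢ/kT = 0, 4.52261.
Z = Σ e^(−Eᵢ/kT) = e^(−0) + e^(−4.52261) = 1.00000 + 0.0108606 = 1.01086.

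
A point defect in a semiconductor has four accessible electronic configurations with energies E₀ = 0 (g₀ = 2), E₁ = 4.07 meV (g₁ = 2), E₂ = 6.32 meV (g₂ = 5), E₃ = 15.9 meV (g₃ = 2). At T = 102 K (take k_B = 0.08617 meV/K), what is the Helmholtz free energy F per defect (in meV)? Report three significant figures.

k_BT = 0.08617 × 102 K = 8.7893 meV.
Eᵢ/kT = 0, 0.46306, 0.71906, 1.8090.
Z = Σ gᵢe^(−Eᵢ/kT) = 2·e^(−0) + 2·e^(−0.46306) + 5·e^(−0.71906) + 2·e^(−1.8090) = 2.0000 + 1.2587 + 2.4361 + 0.32764 = 6.0224.
F = −kT ln Z = −8.7893 × ln(6.0224) = −8.7893 × 1.7955 = -15.8 meV.

-15.8 meV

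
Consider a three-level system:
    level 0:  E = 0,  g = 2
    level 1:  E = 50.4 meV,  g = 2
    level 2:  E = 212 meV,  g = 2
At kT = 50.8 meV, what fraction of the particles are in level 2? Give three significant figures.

Eᵢ/kT = 0, 0.99213, 4.1732.
Z = Σ gᵢe^(−Eᵢ/kT) = 2·e^(−0) + 2·e^(−0.99213) + 2·e^(−4.1732) = 2.0000 + 0.74157 + 0.030806 = 2.7724.
P₂ = g₂ e^(−E₂/kT) / Z = 0.030806/2.7724 = 0.0111.

0.0111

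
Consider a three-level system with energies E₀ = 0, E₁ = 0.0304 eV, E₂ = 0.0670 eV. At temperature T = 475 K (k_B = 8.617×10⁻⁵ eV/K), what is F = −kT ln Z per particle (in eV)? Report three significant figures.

k_BT = 8.617×10⁻⁵ × 475 K = 0.040931 eV.
Eᵢ/kT = 0, 0.74271, 1.6369.
Z = Σ e^(−Eᵢ/kT) = e^(−0) + e^(−0.74271) + e^(−1.6369) = 1.0000 + 0.47582 + 0.19458 = 1.6704.
F = −kT ln Z = −0.040931 × ln(1.6704) = −0.040931 × 0.51306 = -0.0210 eV.

-0.0210 eV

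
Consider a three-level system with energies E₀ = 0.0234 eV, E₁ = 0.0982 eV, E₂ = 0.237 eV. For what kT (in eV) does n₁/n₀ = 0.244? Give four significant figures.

n₁/n₀ = exp[−(E₁−E₀)/kT] = 0.244.
⇒ (E₁−E₀)/kT = ln(1/0.244) = ln(4.09836) = 1.41059.
kT = 0.0748 eV / 1.41059 = 0.05303 eV.

0.05303 eV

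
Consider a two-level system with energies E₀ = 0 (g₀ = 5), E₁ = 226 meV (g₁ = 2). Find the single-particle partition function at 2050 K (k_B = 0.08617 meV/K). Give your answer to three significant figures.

Z = 5.56

k_BT = 0.08617 × 2050 K = 176.65 meV.
Eᵢ/kT = 0, 1.2794.
Z = Σ gᵢe^(−Eᵢ/kT) = 5·e^(−0) + 2·e^(−1.2794) = 5.0000 + 0.55641 = 5.5564.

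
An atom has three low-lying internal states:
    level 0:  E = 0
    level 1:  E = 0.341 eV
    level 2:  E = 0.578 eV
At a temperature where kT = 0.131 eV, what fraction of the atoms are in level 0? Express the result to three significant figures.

0.921

Eᵢ/kT = 0, 2.6031, 4.4122.
Z = Σ e^(−Eᵢ/kT) = e^(−0) + e^(−2.6031) + e^(−4.4122) = 1.0000 + 0.074044 + 0.012128 = 1.0862.
P₀ = e^(−E₀/kT) / Z = 1.0000/1.0862 = 0.921.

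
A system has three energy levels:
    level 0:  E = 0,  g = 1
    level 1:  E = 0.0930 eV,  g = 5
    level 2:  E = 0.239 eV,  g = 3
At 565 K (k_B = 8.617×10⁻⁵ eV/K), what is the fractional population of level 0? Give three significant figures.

k_BT = 8.617×10⁻⁵ × 565 K = 0.048686 eV.
Eᵢ/kT = 0, 1.9102, 4.9090.
Z = Σ gᵢe^(−Eᵢ/kT) = 1·e^(−0) + 5·e^(−1.9102) + 3·e^(−4.9090) = 1.0000 + 0.74025 + 0.022140 = 1.7624.
P₀ = g₀ e^(−E₀/kT) / Z = 1.0000/1.7624 = 0.567.

0.567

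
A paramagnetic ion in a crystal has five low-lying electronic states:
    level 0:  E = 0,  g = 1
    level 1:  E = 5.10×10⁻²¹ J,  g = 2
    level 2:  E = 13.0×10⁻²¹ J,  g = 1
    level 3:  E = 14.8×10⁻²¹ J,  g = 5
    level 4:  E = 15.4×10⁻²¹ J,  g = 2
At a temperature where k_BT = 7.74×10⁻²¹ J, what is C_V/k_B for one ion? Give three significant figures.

0.638

Eᵢ/kT = 0, 0.65891, 1.6796, 1.9121, 1.9897.
Z = Σ gᵢe^(−Eᵢ/kT) = 1·e^(−0) + 2·e^(−0.65891) + 1·e^(−1.6796) + 5·e^(−1.9121) + 2·e^(−1.9897) = 1.0000 + 1.0348 + 0.18645 + 0.73885 + 0.27347 = 3.2336.
⟨E⟩ = 7.0657, ⟨E²⟩ = 88.174.
C_V/k_B = (⟨E²⟩ − ⟨E⟩²)/(kT)² = (88.174 − 49.924)/59.908 = 0.638.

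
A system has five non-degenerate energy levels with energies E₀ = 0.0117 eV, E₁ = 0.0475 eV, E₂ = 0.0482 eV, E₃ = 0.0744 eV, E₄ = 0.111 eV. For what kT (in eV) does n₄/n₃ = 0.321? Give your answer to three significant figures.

0.0322 eV

n₄/n₃ = exp[−(E₄−E₃)/kT] = 0.321.
⇒ (E₄−E₃)/kT = ln(1/0.321) = ln(3.1153) = 1.1363.
kT = 0.0366 eV / 1.1363 = 0.0322 eV.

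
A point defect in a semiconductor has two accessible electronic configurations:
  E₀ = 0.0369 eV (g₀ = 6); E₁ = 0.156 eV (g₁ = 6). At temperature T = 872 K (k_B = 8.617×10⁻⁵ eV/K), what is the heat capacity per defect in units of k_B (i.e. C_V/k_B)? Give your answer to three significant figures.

0.355

k_BT = 8.617×10⁻⁵ × 872 K = 0.075140 eV.
Eᵢ/kT = 0.49108, 2.0761.
Z = Σ gᵢe^(−Eᵢ/kT) = 6·e^(−0.49108) + 6·e^(−2.0761) = 3.6718 + 0.75251 = 4.4243.
⟨E⟩ = 0.057157 eV, ⟨E²⟩ = 0.0052692 eV².
C_V/k_B = (⟨E²⟩ − ⟨E⟩²)/(kT)² = (0.0052692 − 0.0032669)/0.0056460 = 0.355.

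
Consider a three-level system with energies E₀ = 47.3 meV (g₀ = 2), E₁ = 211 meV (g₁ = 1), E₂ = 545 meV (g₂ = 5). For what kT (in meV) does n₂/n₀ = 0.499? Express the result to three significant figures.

309 meV

n₂/n₀ = (g₂/g₀) exp[−(E₂−E₀)/kT] = 0.499.
⇒ (E₂−E₀)/kT = ln((5/2)/0.499) = ln(5.0100) = 1.6114.
kT = 497.7 meV / 1.6114 = 309 meV.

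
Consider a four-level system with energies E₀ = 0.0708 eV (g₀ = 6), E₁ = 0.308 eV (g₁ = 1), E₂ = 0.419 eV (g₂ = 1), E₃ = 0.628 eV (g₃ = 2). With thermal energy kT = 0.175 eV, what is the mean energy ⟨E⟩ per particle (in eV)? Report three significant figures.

Eᵢ/kT = 0.40457, 1.7600, 2.3943, 3.5886.
Z = Σ gᵢe^(−Eᵢ/kT) = 6·e^(−0.40457) + 1·e^(−1.7600) + 1·e^(−2.3943) + 2·e^(−3.5886) = 4.0036 + 0.17204 + 0.091237 + 0.055274 = 4.3222.
⟨E⟩ = Σ Eᵢ gᵢe^(−Eᵢ/kT) / Z = (0.0708·4.0036 + 0.308·0.17204 + 0.419·0.091237 + 0.628·0.055274) / 4.3222 = 0.0947 eV.

0.0947 eV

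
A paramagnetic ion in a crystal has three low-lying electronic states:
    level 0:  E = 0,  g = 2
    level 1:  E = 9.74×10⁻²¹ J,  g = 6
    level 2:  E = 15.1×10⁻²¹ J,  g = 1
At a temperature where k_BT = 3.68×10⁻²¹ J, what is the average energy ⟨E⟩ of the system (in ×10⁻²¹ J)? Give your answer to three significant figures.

1.80 ×10⁻²¹ J

Eᵢ/kT = 0, 2.6467, 4.1033.
Z = Σ gᵢe^(−Eᵢ/kT) = 2·e^(−0) + 6·e^(−2.6467) + 1·e^(−4.1033) = 2.0000 + 0.42531 + 0.016518 = 2.4418.
⟨E⟩ = Σ Eᵢ gᵢe^(−Eᵢ/kT) / Z = (0·2.0000 + 9.74·0.42531 + 15.1·0.016518) / 2.4418 = 1.80 ×10⁻²¹ J.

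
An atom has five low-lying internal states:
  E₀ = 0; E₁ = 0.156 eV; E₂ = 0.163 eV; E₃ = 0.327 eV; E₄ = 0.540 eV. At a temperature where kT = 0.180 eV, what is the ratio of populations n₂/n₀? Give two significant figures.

n₂/n₀ = exp[−(E₂−E₀)/kT] = exp(−(0.163 eV)/(0.180 eV)) = exp(-0.9056) = 0.40.

0.40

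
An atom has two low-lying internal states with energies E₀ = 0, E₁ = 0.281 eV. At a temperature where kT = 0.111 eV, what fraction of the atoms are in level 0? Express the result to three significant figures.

Eᵢ/kT = 0, 2.5315.
Z = Σ e^(−Eᵢ/kT) = e^(−0) + e^(−2.5315) = 1.0000 + 0.079540 = 1.0795.
P₀ = e^(−E₀/kT) / Z = 1.0000/1.0795 = 0.926.

0.926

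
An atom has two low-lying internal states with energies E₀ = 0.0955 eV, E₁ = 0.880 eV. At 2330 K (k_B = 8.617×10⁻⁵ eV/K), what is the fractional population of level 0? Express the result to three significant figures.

0.980

k_BT = 8.617×10⁻⁵ × 2330 K = 0.20078 eV.
Eᵢ/kT = 0.47564, 4.3829.
Z = Σ e^(−Eᵢ/kT) = e^(−0.47564) + e^(−4.3829) = 0.62149 + 0.012489 = 0.63398.
P₀ = e^(−E₀/kT) / Z = 0.62149/0.63398 = 0.980.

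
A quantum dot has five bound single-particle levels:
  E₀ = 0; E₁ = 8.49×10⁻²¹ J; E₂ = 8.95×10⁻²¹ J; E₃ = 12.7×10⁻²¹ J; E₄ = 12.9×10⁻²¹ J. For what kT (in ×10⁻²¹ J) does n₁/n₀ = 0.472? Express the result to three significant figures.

11.3 ×10⁻²¹ J

n₁/n₀ = exp[−(E₁−E₀)/kT] = 0.472.
⇒ (E₁−E₀)/kT = ln(1/0.472) = ln(2.1186) = 0.75076.
kT = 8.49 ×10⁻²¹ J / 0.75076 = 11.3 ×10⁻²¹ J.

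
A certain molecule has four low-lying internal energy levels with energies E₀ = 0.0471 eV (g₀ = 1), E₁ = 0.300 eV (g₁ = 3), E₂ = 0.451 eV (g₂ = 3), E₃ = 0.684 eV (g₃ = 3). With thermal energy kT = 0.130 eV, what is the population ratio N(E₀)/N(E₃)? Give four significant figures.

n₀/n₃ = (g₀/g₃) exp[−(E₀−E₃)/kT] = (1/3) × exp(−(-0.6369 eV)/(0.130 eV)) = (1/3) × exp(4.89923) = 44.73.

44.73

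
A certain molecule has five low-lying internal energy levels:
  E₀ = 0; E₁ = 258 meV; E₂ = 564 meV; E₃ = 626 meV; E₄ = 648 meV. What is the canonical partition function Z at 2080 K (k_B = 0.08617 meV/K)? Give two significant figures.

k_BT = 0.08617 × 2080 K = 179.2 meV.
Eᵢ/kT = 0, 1.440, 3.147, 3.493, 3.616.
Z = Σ e^(−Eᵢ/kT) = e^(−0) + e^(−1.440) + e^(−3.147) + e^(−3.493) + e^(−3.616) = 1.000 + 0.2369 + 0.04298 + 0.03041 + 0.02689 = 1.337.

Z = 1.3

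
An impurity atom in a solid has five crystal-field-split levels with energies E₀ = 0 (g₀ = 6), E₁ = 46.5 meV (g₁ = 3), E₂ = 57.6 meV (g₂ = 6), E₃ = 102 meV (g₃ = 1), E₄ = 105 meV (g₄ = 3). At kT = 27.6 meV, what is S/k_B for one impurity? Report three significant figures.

Eᵢ/kT = 0, 1.6848, 2.0870, 3.6957, 3.8043.
Z = Σ gᵢe^(−Eᵢ/kT) = 6·e^(−0) + 3·e^(−1.6848) + 6·e^(−2.0870) + 1·e^(−3.6957) + 3·e^(−3.8043) = 6.0000 + 0.55644 + 0.74435 + 0.024830 + 0.066824 = 7.3924.
⟨E⟩ = Σ EᵢPᵢ = 10.592 meV.
S/k_B = ln Z + ⟨E⟩/kT = ln(7.3924) + 10.592/27.6 = 2.0005 + 0.38377 = 2.38.

2.38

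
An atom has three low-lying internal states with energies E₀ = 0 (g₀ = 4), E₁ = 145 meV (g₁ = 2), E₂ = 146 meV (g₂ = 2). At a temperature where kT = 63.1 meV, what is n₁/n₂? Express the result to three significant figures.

n₁/n₂ = (g₁/g₂) exp[−(E₁−E₂)/kT] = (2/2) × exp(−(-1 meV)/(63.1 meV)) = (2/2) × exp(0.015848) = 1.02.

1.02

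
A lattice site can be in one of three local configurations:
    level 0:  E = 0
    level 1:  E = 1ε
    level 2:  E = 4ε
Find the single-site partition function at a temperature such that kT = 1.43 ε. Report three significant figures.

Z = 1.56

Eᵢ/kT = 0, 0.69930, 2.7972.
Z = Σ e^(−Eᵢ/kT) = e^(−0) + e^(−0.69930) + e^(−2.7972) = 1.0000 + 0.49693 + 0.060981 = 1.5579.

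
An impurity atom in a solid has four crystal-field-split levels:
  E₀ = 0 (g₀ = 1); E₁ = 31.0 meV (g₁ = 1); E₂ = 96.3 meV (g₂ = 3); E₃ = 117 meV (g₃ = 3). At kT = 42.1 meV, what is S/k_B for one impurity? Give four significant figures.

Eᵢ/kT = 0, 0.736342, 2.28741, 2.77910.
Z = Σ gᵢe^(−Eᵢ/kT) = 1·e^(−0) + 1·e^(−0.736342) + 3·e^(−2.28741) + 3·e^(−2.77910) = 1.00000 + 0.478862 + 0.304587 + 0.186283 = 1.96973.
⟨E⟩ = Σ EᵢPᵢ = 33.4927 meV.
S/k_B = ln Z + ⟨E⟩/kT = ln(1.96973) + 33.4927/42.1 = 0.677896 + 0.795551 = 1.473.

1.473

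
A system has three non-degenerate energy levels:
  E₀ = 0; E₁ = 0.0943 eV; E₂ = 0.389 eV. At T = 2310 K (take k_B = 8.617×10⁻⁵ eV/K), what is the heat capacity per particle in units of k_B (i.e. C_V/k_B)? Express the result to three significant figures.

k_BT = 8.617×10⁻⁵ × 2310 K = 0.19905 eV.
Eᵢ/kT = 0, 0.47375, 1.9543.
Z = Σ e^(−Eᵢ/kT) = e^(−0) + e^(−0.47375) + e^(−1.9543) = 1.0000 + 0.62266 + 0.14166 = 1.7643.
⟨E⟩ = 0.064514 eV, ⟨E²⟩ = 0.015288 eV².
C_V/k_B = (⟨E²⟩ − ⟨E⟩²)/(kT)² = (0.015288 − 0.0041621)/0.039621 = 0.281.

0.281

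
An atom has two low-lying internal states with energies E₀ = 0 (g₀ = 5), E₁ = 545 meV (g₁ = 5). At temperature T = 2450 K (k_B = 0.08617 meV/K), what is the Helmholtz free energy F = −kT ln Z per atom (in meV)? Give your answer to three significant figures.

-355 meV

k_BT = 0.08617 × 2450 K = 211.12 meV.
Eᵢ/kT = 0, 2.5815.
Z = Σ gᵢe^(−Eᵢ/kT) = 5·e^(−0) + 5·e^(−2.5815) = 5.0000 + 0.37830 = 5.3783.
F = −kT ln Z = −211.12 × ln(5.3783) = −211.12 × 1.6824 = -355 meV.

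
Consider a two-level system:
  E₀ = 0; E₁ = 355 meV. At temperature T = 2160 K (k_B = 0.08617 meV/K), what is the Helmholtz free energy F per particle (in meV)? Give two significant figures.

-26 meV

k_BT = 0.08617 × 2160 K = 186.1 meV.
Eᵢ/kT = 0, 1.908.
Z = Σ e^(−Eᵢ/kT) = e^(−0) + e^(−1.908) = 1.000 + 0.1484 = 1.148.
F = −kT ln Z = −186.1 × ln(1.148) = −186.1 × 0.1380 = -26 meV.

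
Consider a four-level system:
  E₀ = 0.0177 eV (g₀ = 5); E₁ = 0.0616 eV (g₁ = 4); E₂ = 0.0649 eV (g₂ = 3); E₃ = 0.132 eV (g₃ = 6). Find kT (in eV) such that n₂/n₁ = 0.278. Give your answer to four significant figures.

0.003325 eV

n₂/n₁ = (g₂/g₁) exp[−(E₂−E₁)/kT] = 0.278.
⇒ (E₂−E₁)/kT = ln((3/4)/0.278) = ln(2.69784) = 0.992451.
kT = 0.0033 eV / 0.992451 = 0.003325 eV.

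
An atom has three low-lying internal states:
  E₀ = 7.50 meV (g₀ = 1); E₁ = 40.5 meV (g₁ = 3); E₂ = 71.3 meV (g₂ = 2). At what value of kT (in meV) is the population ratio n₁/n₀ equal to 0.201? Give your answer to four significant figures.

n₁/n₀ = (g₁/g₀) exp[−(E₁−E₀)/kT] = 0.201.
⇒ (E₁−E₀)/kT = ln((3/1)/0.201) = ln(14.9254) = 2.70306.
kT = 33.00 meV / 2.70306 = 12.21 meV.

12.21 meV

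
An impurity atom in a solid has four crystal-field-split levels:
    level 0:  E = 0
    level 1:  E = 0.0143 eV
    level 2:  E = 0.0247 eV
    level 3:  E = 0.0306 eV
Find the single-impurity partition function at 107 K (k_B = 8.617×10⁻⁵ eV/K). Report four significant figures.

k_BT = 8.617×10⁻⁵ × 107 K = 0.00922019 eV.
Eᵢ/kT = 0, 1.55094, 2.67890, 3.31880.
Z = Σ e^(−Eᵢ/kT) = e^(−0) + e^(−1.55094) + e^(−2.67890) + e^(−3.31880) = 1.00000 + 0.212049 + 0.0686386 + 0.0361962 = 1.31688.

Z = 1.317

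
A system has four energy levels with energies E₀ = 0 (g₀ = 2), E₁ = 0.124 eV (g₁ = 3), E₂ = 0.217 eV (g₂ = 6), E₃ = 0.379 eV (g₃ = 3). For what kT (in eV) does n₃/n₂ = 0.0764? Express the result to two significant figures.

n₃/n₂ = (g₃/g₂) exp[−(E₃−E₂)/kT] = 0.0764.
⇒ (E₃−E₂)/kT = ln((3/6)/0.0764) = ln(6.545) = 1.879.
kT = 0.162 eV / 1.879 = 0.086 eV.

0.086 eV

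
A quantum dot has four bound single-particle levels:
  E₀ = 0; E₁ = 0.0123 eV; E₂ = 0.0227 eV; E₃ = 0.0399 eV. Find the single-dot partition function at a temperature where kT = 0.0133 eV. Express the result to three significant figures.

Eᵢ/kT = 0, 0.92481, 1.7068, 3.0000.
Z = Σ e^(−Eᵢ/kT) = e^(−0) + e^(−0.92481) + e^(−1.7068) + e^(−3.0000) = 1.0000 + 0.39661 + 0.18145 + 0.049787 = 1.6278.

Z = 1.63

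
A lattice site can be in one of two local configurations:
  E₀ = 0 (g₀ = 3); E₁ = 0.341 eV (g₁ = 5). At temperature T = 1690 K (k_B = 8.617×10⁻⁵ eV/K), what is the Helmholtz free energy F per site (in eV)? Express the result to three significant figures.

k_BT = 8.617×10⁻⁵ × 1690 K = 0.14563 eV.
Eᵢ/kT = 0, 2.3416.
Z = Σ gᵢe^(−Eᵢ/kT) = 3·e^(−0) + 5·e^(−2.3416) = 3.0000 + 0.48087 = 3.4809.
F = −kT ln Z = −0.14563 × ln(3.4809) = −0.14563 × 1.2473 = -0.182 eV.

-0.182 eV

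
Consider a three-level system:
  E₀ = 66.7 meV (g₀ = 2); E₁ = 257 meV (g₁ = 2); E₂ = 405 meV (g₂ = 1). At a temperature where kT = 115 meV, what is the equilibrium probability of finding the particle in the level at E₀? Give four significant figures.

Eᵢ/kT = 0.580000, 2.23478, 3.52174.
Z = Σ gᵢe^(−Eᵢ/kT) = 2·e^(−0.580000) + 2·e^(−2.23478) + 1·e^(−3.52174) = 1.11980 + 0.214031 + 0.0295480 = 1.36338.
P₀ = g₀ e^(−E₀/kT) / Z = 1.11980/1.36338 = 0.8213.

0.8213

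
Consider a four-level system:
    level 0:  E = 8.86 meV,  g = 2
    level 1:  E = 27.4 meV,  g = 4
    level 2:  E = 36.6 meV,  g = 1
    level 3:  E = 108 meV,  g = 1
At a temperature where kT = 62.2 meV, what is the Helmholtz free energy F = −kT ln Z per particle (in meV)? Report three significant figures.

-101 meV

Eᵢ/kT = 0.14244, 0.44051, 0.58842, 1.7363.
Z = Σ gᵢe^(−Eᵢ/kT) = 2·e^(−0.14244) + 4·e^(−0.44051) + 1·e^(−0.58842) + 1·e^(−1.7363) = 1.7345 + 2.5748 + 0.55520 + 0.17617 = 5.0407.
F = −kT ln Z = −62.2 × ln(5.0407) = −62.2 × 1.6175 = -101 meV.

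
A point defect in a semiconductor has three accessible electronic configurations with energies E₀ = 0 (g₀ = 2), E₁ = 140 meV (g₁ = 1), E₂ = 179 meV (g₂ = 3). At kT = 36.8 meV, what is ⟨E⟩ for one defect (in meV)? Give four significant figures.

Eᵢ/kT = 0, 3.80435, 4.86413.
Z = Σ gᵢe^(−Eᵢ/kT) = 2·e^(−0) + 1·e^(−3.80435) + 3·e^(−4.86413) = 2.00000 + 0.0222737 + 0.0231556 = 2.04543.
⟨E⟩ = Σ Eᵢ gᵢe^(−Eᵢ/kT) / Z = (0·2.00000 + 140·0.0222737 + 179·0.0231556) / 2.04543 = 3.551 meV.

3.551 meV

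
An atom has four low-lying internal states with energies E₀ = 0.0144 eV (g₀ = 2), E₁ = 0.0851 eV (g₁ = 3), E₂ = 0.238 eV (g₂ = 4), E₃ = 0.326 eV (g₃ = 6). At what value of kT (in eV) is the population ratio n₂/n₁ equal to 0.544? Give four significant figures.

n₂/n₁ = (g₂/g₁) exp[−(E₂−E₁)/kT] = 0.544.
⇒ (E₂−E₁)/kT = ln((4/3)/0.544) = ln(2.45098) = 0.896488.
kT = 0.1529 eV / 0.896488 = 0.1706 eV.

0.1706 eV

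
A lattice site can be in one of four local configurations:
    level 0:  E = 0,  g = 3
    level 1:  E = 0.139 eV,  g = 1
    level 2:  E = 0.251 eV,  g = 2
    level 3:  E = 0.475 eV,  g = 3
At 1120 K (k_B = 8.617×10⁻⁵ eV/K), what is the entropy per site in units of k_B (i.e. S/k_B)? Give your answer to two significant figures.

1.5

k_BT = 8.617×10⁻⁵ × 1120 K = 0.09651 eV.
Eᵢ/kT = 0, 1.440, 2.601, 4.922.
Z = Σ gᵢe^(−Eᵢ/kT) = 3·e^(−0) + 1·e^(−1.440) + 2·e^(−2.601) + 3·e^(−4.922) = 3.000 + 0.2369 + 0.1484 + 0.02185 = 3.407.
⟨E⟩ = Σ EᵢPᵢ = 0.02364 eV.
S/k_B = ln Z + ⟨E⟩/kT = ln(3.407) + 0.02364/0.09651 = 1.226 + 0.2449 = 1.5.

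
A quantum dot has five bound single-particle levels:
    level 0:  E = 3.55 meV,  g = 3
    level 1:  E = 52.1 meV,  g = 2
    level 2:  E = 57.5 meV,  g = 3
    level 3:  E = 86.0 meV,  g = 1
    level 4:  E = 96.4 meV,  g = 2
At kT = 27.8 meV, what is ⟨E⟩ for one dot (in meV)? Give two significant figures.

17 meV

Eᵢ/kT = 0.1277, 1.874, 2.068, 3.094, 3.468.
Z = Σ gᵢe^(−Eᵢ/kT) = 3·e^(−0.1277) + 2·e^(−1.874) + 3·e^(−2.068) + 1·e^(−3.094) + 2·e^(−3.468) = 2.640 + 0.3070 + 0.3793 + 0.04532 + 0.06236 = 3.434.
⟨E⟩ = Σ Eᵢ gᵢe^(−Eᵢ/kT) / Z = (3.55·2.640 + 52.1·0.3070 + 57.5·0.3793 + 86.0·0.04532 + 96.4·0.06236) / 3.434 = 17 meV.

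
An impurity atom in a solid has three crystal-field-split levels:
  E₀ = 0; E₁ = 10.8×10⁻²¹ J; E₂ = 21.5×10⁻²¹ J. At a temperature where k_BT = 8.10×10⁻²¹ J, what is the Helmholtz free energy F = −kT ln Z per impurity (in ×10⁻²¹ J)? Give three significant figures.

-2.33 ×10⁻²¹ J

Eᵢ/kT = 0, 1.3333, 2.6543.
Z = Σ e^(−Eᵢ/kT) = e^(−0) + e^(−1.3333) + e^(−2.6543) = 1.0000 + 0.26361 + 0.070348 = 1.3340.
F = −kT ln Z = −8.10 × ln(1.3340) = −8.10 × 0.28818 = -2.33 ×10⁻²¹ J.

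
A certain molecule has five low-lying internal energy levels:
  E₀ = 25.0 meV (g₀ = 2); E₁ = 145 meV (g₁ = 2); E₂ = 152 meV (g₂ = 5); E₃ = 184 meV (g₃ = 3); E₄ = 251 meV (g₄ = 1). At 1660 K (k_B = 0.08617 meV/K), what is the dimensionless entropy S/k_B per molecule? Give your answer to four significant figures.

k_BT = 0.08617 × 1660 K = 143.042 meV.
Eᵢ/kT = 0.174774, 1.01369, 1.06262, 1.28634, 1.75473.
Z = Σ gᵢe^(−Eᵢ/kT) = 2·e^(−0.174774) + 2·e^(−1.01369) + 5·e^(−1.06262) + 3·e^(−1.28634) + 1·e^(−1.75473) = 1.67929 + 0.725755 + 1.72775 + 0.828840 + 0.172954 = 5.13459.
⟨E⟩ = Σ EᵢPᵢ = 117.975 meV.
S/k_B = ln Z + ⟨E⟩/kT = ln(5.13459) + 117.975/143.042 = 1.63600 + 0.824758 = 2.461.

2.461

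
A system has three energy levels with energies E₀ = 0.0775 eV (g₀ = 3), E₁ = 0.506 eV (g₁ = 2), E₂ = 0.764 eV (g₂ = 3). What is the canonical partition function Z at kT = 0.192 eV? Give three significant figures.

Eᵢ/kT = 0.40365, 2.6354, 3.9792.
Z = Σ gᵢe^(−Eᵢ/kT) = 3·e^(−0.40365) + 2·e^(−2.6354) + 3·e^(−3.9792) = 2.0036 + 0.14338 + 0.056102 = 2.2031.

Z = 2.20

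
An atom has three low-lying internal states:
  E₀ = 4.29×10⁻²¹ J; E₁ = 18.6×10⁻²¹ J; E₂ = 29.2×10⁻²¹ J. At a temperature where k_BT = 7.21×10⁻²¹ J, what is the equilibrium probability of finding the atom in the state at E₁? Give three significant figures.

0.118

Eᵢ/kT = 0.59501, 2.5798, 4.0499.
Z = Σ e^(−Eᵢ/kT) = e^(−0.59501) + e^(−2.5798) + e^(−4.0499) = 0.55156 + 0.075789 + 0.017424 = 0.64477.
P₁ = e^(−E₁/kT) / Z = 0.075789/0.64477 = 0.118.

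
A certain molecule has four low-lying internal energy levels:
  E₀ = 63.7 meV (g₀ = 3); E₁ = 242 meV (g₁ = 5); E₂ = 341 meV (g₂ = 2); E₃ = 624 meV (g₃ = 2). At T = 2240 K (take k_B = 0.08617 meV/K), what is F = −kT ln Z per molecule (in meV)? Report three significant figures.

-268 meV

k_BT = 0.08617 × 2240 K = 193.02 meV.
Eᵢ/kT = 0.33002, 1.2538, 1.7667, 3.2328.
Z = Σ gᵢe^(−Eᵢ/kT) = 3·e^(−0.33002) + 5·e^(−1.2538) + 2·e^(−1.7667) + 2·e^(−3.2328) = 2.1567 + 1.4271 + 0.34179 + 0.078894 = 4.0045.
F = −kT ln Z = −193.02 × ln(4.0045) = −193.02 × 1.3874 = -268 meV.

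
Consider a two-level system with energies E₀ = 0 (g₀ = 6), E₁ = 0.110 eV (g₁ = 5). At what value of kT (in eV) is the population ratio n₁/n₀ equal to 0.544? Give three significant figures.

0.258 eV

n₁/n₀ = (g₁/g₀) exp[−(E₁−E₀)/kT] = 0.544.
⇒ (E₁−E₀)/kT = ln((5/6)/0.544) = ln(1.5319) = 0.42651.
kT = 0.110 eV / 0.42651 = 0.258 eV.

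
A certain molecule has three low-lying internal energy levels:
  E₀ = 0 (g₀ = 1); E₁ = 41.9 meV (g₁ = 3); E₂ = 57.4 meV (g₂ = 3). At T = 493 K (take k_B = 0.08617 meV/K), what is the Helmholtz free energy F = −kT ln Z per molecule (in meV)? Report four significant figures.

k_BT = 0.08617 × 493 K = 42.4818 meV.
Eᵢ/kT = 0, 0.986305, 1.35117.
Z = Σ gᵢe^(−Eᵢ/kT) = 1·e^(−0) + 3·e^(−0.986305) + 3·e^(−1.35117) = 1.00000 + 1.11886 + 0.776811 = 2.89567.
F = −kT ln Z = −42.4818 × ln(2.89567) = −42.4818 × 1.06322 = -45.17 meV.

-45.17 meV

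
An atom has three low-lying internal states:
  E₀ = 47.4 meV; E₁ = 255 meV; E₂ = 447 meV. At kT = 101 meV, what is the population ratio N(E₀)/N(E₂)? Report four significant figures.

52.27

n₀/n₂ = exp[−(E₀−E₂)/kT] = exp(−(-399.6 meV)/(101 meV)) = exp(3.95644) = 52.27.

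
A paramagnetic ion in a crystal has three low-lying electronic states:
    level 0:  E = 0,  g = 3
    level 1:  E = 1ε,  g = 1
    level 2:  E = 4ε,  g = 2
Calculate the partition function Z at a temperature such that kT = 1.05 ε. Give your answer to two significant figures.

Z = 3.4

Eᵢ/kT = 0, 0.9524, 3.810.
Z = Σ gᵢe^(−Eᵢ/kT) = 3·e^(−0) + 1·e^(−0.9524) + 2·e^(−3.810) = 3.000 + 0.3858 + 0.04430 = 3.430.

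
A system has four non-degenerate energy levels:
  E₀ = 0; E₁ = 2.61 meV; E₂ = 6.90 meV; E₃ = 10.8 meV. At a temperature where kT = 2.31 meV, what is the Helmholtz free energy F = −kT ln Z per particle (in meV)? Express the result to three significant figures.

Eᵢ/kT = 0, 1.1299, 2.9870, 4.6753.
Z = Σ e^(−Eᵢ/kT) = e^(−0) + e^(−1.1299) + e^(−2.9870) + e^(−4.6753) = 1.0000 + 0.32307 + 0.050439 + 0.0093227 = 1.3828.
F = −kT ln Z = −2.31 × ln(1.3828) = −2.31 × 0.32411 = -0.749 meV.

-0.749 meV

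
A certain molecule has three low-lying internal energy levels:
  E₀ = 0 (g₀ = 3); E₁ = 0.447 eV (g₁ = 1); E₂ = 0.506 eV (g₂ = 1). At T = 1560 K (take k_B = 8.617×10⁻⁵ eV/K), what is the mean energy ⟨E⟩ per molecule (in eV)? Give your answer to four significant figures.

k_BT = 8.617×10⁻⁵ × 1560 K = 0.134425 eV.
Eᵢ/kT = 0, 3.32527, 3.76418.
Z = Σ gᵢe^(−Eᵢ/kT) = 3·e^(−0) + 1·e^(−3.32527) + 1·e^(−3.76418) = 3.00000 + 0.0359628 + 0.0231866 = 3.05915.
⟨E⟩ = Σ Eᵢ gᵢe^(−Eᵢ/kT) / Z = (0·3.00000 + 0.447·0.0359628 + 0.506·0.0231866) / 3.05915 = 0.009090 eV.

0.009090 eV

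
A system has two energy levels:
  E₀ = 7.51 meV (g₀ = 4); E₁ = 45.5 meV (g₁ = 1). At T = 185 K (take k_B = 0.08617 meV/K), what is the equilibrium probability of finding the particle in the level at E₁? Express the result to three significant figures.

0.0225

k_BT = 0.08617 × 185 K = 15.941 meV.
Eᵢ/kT = 0.47111, 2.8543.
Z = Σ gᵢe^(−Eᵢ/kT) = 4·e^(−0.47111) + 1·e^(−2.8543) = 2.4972 + 0.057596 = 2.5548.
P₁ = g₁ e^(−E₁/kT) / Z = 0.057596/2.5548 = 0.0225.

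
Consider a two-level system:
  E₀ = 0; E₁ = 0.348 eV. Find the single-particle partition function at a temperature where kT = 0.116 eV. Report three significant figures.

Eᵢ/kT = 0, 3.0000.
Z = Σ e^(−Eᵢ/kT) = e^(−0) + e^(−3.0000) = 1.0000 + 0.049787 = 1.0498.

Z = 1.05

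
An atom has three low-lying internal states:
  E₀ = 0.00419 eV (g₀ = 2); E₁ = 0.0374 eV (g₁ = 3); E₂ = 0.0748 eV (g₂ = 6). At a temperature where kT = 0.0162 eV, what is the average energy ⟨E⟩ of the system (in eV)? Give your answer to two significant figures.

0.012 eV

Eᵢ/kT = 0.2586, 2.309, 4.617.
Z = Σ gᵢe^(−Eᵢ/kT) = 2·e^(−0.2586) + 3·e^(−2.309) + 6·e^(−4.617) = 1.544 + 0.2981 + 0.05929 = 1.901.
⟨E⟩ = Σ Eᵢ gᵢe^(−Eᵢ/kT) / Z = (0.00419·1.544 + 0.0374·0.2981 + 0.0748·0.05929) / 1.901 = 0.012 eV.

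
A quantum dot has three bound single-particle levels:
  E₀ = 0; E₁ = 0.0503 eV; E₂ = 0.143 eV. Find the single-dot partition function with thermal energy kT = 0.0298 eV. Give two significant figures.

Z = 1.2

Eᵢ/kT = 0, 1.688, 4.799.
Z = Σ e^(−Eᵢ/kT) = e^(−0) + e^(−1.688) + e^(−4.799) = 1.000 + 0.1849 + 0.008238 = 1.193.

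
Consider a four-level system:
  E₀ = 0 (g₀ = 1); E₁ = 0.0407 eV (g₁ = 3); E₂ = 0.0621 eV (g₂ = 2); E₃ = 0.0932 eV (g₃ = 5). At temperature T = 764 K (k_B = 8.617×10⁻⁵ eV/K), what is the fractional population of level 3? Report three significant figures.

k_BT = 8.617×10⁻⁵ × 764 K = 0.065834 eV.
Eᵢ/kT = 0, 0.61822, 0.94328, 1.4157.
Z = Σ gᵢe^(−Eᵢ/kT) = 1·e^(−0) + 3·e^(−0.61822) + 2·e^(−0.94328) + 5·e^(−1.4157) = 1.0000 + 1.6167 + 0.77870 + 1.2138 = 4.6092.
P₃ = g₃ e^(−E₃/kT) / Z = 1.2138/4.6092 = 0.263.

0.263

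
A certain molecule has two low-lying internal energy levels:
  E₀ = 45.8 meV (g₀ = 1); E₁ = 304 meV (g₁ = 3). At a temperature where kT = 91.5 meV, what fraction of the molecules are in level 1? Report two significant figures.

Eᵢ/kT = 0.5005, 3.322.
Z = Σ gᵢe^(−Eᵢ/kT) = 1·e^(−0.5005) + 3·e^(−3.322) = 0.6062 + 0.1082 = 0.7144.
P₁ = g₁ e^(−E₁/kT) / Z = 0.1082/0.7144 = 0.15.

0.15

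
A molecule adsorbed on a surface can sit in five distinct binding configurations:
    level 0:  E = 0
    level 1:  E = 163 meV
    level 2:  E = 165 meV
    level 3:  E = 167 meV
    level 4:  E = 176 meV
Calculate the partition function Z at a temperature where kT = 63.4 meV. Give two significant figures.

Eᵢ/kT = 0, 2.571, 2.603, 2.634, 2.776.
Z = Σ e^(−Eᵢ/kT) = e^(−0) + e^(−2.571) + e^(−2.603) + e^(−2.634) + e^(−2.776) = 1.000 + 0.07646 + 0.07405 + 0.07179 + 0.06229 = 1.285.

Z = 1.3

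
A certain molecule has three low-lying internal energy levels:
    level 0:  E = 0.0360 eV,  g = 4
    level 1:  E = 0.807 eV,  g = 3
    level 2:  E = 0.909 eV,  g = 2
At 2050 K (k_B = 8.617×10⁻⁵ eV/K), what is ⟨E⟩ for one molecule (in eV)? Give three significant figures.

k_BT = 8.617×10⁻⁵ × 2050 K = 0.17665 eV.
Eᵢ/kT = 0.20379, 4.5684, 5.1458.
Z = Σ gᵢe^(−Eᵢ/kT) = 4·e^(−0.20379) + 3·e^(−4.5684) + 2·e^(−5.1458) = 3.2625 + 0.031124 + 0.011648 = 3.3053.
⟨E⟩ = Σ Eᵢ gᵢe^(−Eᵢ/kT) / Z = (0.0360·3.2625 + 0.807·0.031124 + 0.909·0.011648) / 3.3053 = 0.0463 eV.

0.0463 eV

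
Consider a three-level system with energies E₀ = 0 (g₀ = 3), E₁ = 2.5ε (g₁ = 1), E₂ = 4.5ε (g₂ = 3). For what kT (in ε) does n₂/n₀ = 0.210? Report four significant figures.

n₂/n₀ = (g₂/g₀) exp[−(E₂−E₀)/kT] = 0.210.
⇒ (E₂−E₀)/kT = ln((3/3)/0.210) = ln(4.76190) = 1.56065.
kT = 4.5ε / 1.56065 = 2.883 ε.

2.883 ε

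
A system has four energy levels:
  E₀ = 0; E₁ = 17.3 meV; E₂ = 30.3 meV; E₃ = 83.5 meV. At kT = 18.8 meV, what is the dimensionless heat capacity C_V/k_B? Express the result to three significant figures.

Eᵢ/kT = 0, 0.92021, 1.6117, 4.4415.
Z = Σ e^(−Eᵢ/kT) = e^(−0) + e^(−0.92021) + e^(−1.6117) + e^(−4.4415) = 1.0000 + 0.39844 + 0.19955 + 0.011778 = 1.6098.
⟨E⟩ = 8.6488 meV, ⟨E²⟩ = 238.89 meV².
C_V/k_B = (⟨E²⟩ − ⟨E⟩²)/(kT)² = (238.89 − 74.802)/353.44 = 0.464.

0.464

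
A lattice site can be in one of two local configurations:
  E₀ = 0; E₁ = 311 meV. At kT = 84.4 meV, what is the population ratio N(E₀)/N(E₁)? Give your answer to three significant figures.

39.8

n₀/n₁ = exp[−(E₀−E₁)/kT] = exp(−(-311 meV)/(84.4 meV)) = exp(3.6848) = 39.8.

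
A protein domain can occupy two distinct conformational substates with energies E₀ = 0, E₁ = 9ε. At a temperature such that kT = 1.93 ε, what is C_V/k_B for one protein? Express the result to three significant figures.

Eᵢ/kT = 0, 4.6632.
Z = Σ e^(−Eᵢ/kT) = e^(−0) + e^(−4.6632) = 1.0000 + 0.0094362 = 1.0094.
⟨E⟩ = 0.084135 ε, ⟨E²⟩ = 0.75721 ε².
C_V/k_B = (⟨E²⟩ − ⟨E⟩²)/(kT)² = (0.75721 − 0.0070787)/3.7249 = 0.201.

0.201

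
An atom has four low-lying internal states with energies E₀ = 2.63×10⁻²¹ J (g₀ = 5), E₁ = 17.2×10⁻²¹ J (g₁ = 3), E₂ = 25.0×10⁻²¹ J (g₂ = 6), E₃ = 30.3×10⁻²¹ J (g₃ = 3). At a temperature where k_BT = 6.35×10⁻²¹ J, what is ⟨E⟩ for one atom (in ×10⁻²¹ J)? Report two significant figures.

Eᵢ/kT = 0.4142, 2.709, 3.937, 4.772.
Z = Σ gᵢe^(−Eᵢ/kT) = 5·e^(−0.4142) + 3·e^(−2.709) + 6·e^(−3.937) + 3·e^(−4.772) = 3.304 + 0.1998 + 0.1170 + 0.02539 = 3.646.
⟨E⟩ = Σ Eᵢ gᵢe^(−Eᵢ/kT) / Z = (2.63·3.304 + 17.2·0.1998 + 25.0·0.1170 + 30.3·0.02539) / 3.646 = 4.3 ×10⁻²¹ J.

4.3 ×10⁻²¹ J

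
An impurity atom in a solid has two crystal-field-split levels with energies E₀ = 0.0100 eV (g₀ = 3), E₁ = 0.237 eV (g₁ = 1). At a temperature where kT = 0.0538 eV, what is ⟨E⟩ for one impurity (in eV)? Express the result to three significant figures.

0.0111 eV

Eᵢ/kT = 0.18587, 4.4052.
Z = Σ gᵢe^(−Eᵢ/kT) = 3·e^(−0.18587) + 1·e^(−4.4052) = 2.4911 + 0.012214 = 2.5033.
⟨E⟩ = Σ Eᵢ gᵢe^(−Eᵢ/kT) / Z = (0.0100·2.4911 + 0.237·0.012214) / 2.5033 = 0.0111 eV.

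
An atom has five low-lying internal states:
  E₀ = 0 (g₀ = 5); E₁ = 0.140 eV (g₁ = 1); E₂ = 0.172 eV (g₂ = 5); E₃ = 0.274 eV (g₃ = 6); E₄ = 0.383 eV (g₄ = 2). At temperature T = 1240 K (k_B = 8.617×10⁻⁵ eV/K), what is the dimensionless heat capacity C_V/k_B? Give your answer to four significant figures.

0.7594

k_BT = 8.617×10⁻⁵ × 1240 K = 0.106851 eV.
Eᵢ/kT = 0, 1.31024, 1.60972, 2.56432, 3.58443.
Z = Σ gᵢe^(−Eᵢ/kT) = 5·e^(−0) + 1·e^(−1.31024) + 5·e^(−1.60972) + 6·e^(−2.56432) + 2·e^(−3.58443) = 5.00000 + 0.269755 + 0.999718 + 0.461829 + 0.0555050 = 6.78681.
⟨E⟩ = 0.0526782 eV, ⟨E²⟩ = 0.0114453 eV².
C_V/k_B = (⟨E²⟩ − ⟨E⟩²)/(kT)² = (0.0114453 − 0.00277499)/0.0114171 = 0.7594.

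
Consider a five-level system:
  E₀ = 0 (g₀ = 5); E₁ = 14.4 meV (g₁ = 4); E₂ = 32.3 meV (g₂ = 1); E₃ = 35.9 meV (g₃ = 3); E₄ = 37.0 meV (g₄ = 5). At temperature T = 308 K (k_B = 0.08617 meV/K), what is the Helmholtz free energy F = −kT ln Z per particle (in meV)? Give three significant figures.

k_BT = 0.08617 × 308 K = 26.540 meV.
Eᵢ/kT = 0, 0.54258, 1.2170, 1.3527, 1.3941.
Z = Σ gᵢe^(−Eᵢ/kT) = 5·e^(−0) + 4·e^(−0.54258) + 1·e^(−1.2170) + 3·e^(−1.3527) + 5·e^(−1.3941) = 5.0000 + 2.3250 + 0.29612 + 0.77562 + 1.2403 = 9.6370.
F = −kT ln Z = −26.540 × ln(9.6370) = −26.540 × 2.2656 = -60.1 meV.

-60.1 meV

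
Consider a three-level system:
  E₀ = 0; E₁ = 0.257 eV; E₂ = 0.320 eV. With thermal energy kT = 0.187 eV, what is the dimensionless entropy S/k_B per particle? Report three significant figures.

0.818

Eᵢ/kT = 0, 1.3743, 1.7112.
Z = Σ e^(−Eᵢ/kT) = e^(−0) + e^(−1.3743) + e^(−1.7112) = 1.0000 + 0.25302 + 0.18065 = 1.4337.
⟨E⟩ = Σ EᵢPᵢ = 0.085676 eV.
S/k_B = ln Z + ⟨E⟩/kT = ln(1.4337) + 0.085676/0.187 = 0.36026 + 0.45816 = 0.818.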